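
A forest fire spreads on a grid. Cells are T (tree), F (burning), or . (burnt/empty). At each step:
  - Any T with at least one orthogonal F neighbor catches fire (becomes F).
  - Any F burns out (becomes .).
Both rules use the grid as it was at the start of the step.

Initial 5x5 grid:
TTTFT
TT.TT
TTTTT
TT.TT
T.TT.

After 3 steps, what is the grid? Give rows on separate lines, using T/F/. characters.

Step 1: 3 trees catch fire, 1 burn out
  TTF.F
  TT.FT
  TTTTT
  TT.TT
  T.TT.
Step 2: 3 trees catch fire, 3 burn out
  TF...
  TT..F
  TTTFT
  TT.TT
  T.TT.
Step 3: 5 trees catch fire, 3 burn out
  F....
  TF...
  TTF.F
  TT.FT
  T.TT.

F....
TF...
TTF.F
TT.FT
T.TT.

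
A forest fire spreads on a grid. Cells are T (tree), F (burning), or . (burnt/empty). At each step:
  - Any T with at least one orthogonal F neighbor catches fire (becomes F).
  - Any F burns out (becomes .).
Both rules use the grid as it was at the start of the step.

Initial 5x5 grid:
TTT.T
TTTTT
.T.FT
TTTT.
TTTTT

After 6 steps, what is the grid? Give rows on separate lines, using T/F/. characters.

Step 1: 3 trees catch fire, 1 burn out
  TTT.T
  TTTFT
  .T..F
  TTTF.
  TTTTT
Step 2: 4 trees catch fire, 3 burn out
  TTT.T
  TTF.F
  .T...
  TTF..
  TTTFT
Step 3: 6 trees catch fire, 4 burn out
  TTF.F
  TF...
  .T...
  TF...
  TTF.F
Step 4: 5 trees catch fire, 6 burn out
  TF...
  F....
  .F...
  F....
  TF...
Step 5: 2 trees catch fire, 5 burn out
  F....
  .....
  .....
  .....
  F....
Step 6: 0 trees catch fire, 2 burn out
  .....
  .....
  .....
  .....
  .....

.....
.....
.....
.....
.....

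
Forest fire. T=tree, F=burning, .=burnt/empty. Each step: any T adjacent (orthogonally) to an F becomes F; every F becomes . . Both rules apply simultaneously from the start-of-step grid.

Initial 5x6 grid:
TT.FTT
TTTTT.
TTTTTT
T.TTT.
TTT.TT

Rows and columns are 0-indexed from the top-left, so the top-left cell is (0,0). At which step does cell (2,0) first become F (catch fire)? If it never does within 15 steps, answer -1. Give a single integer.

Step 1: cell (2,0)='T' (+2 fires, +1 burnt)
Step 2: cell (2,0)='T' (+4 fires, +2 burnt)
Step 3: cell (2,0)='T' (+4 fires, +4 burnt)
Step 4: cell (2,0)='T' (+6 fires, +4 burnt)
Step 5: cell (2,0)='F' (+4 fires, +6 burnt)
  -> target ignites at step 5
Step 6: cell (2,0)='.' (+3 fires, +4 burnt)
Step 7: cell (2,0)='.' (+1 fires, +3 burnt)
Step 8: cell (2,0)='.' (+0 fires, +1 burnt)
  fire out at step 8

5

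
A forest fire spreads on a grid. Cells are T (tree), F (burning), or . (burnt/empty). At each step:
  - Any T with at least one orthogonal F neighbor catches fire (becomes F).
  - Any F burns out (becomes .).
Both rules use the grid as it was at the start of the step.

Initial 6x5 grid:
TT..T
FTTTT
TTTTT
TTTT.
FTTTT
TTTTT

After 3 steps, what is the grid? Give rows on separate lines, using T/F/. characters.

Step 1: 6 trees catch fire, 2 burn out
  FT..T
  .FTTT
  FTTTT
  FTTT.
  .FTTT
  FTTTT
Step 2: 6 trees catch fire, 6 burn out
  .F..T
  ..FTT
  .FTTT
  .FTT.
  ..FTT
  .FTTT
Step 3: 5 trees catch fire, 6 burn out
  ....T
  ...FT
  ..FTT
  ..FT.
  ...FT
  ..FTT

....T
...FT
..FTT
..FT.
...FT
..FTT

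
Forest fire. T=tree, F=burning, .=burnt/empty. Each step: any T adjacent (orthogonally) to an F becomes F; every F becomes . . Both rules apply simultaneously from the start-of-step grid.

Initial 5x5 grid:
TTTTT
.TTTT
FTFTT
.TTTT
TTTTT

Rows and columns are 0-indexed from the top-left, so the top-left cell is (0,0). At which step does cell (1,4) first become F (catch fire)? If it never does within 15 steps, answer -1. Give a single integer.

Step 1: cell (1,4)='T' (+4 fires, +2 burnt)
Step 2: cell (1,4)='T' (+7 fires, +4 burnt)
Step 3: cell (1,4)='F' (+6 fires, +7 burnt)
  -> target ignites at step 3
Step 4: cell (1,4)='.' (+4 fires, +6 burnt)
Step 5: cell (1,4)='.' (+0 fires, +4 burnt)
  fire out at step 5

3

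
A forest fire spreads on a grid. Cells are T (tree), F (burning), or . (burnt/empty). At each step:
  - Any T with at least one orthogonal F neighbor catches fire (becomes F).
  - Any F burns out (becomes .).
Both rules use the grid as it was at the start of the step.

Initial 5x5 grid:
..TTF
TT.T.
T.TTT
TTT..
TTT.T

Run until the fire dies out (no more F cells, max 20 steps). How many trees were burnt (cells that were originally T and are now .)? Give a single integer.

Step 1: +1 fires, +1 burnt (F count now 1)
Step 2: +2 fires, +1 burnt (F count now 2)
Step 3: +1 fires, +2 burnt (F count now 1)
Step 4: +2 fires, +1 burnt (F count now 2)
Step 5: +1 fires, +2 burnt (F count now 1)
Step 6: +2 fires, +1 burnt (F count now 2)
Step 7: +2 fires, +2 burnt (F count now 2)
Step 8: +2 fires, +2 burnt (F count now 2)
Step 9: +1 fires, +2 burnt (F count now 1)
Step 10: +1 fires, +1 burnt (F count now 1)
Step 11: +0 fires, +1 burnt (F count now 0)
Fire out after step 11
Initially T: 16, now '.': 24
Total burnt (originally-T cells now '.'): 15

Answer: 15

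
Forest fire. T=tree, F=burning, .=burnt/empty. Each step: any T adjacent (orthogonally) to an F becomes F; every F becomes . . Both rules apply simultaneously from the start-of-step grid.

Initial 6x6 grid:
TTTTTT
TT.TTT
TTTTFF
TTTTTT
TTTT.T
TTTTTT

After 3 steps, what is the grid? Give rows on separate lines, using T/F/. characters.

Step 1: 5 trees catch fire, 2 burn out
  TTTTTT
  TT.TFF
  TTTF..
  TTTTFF
  TTTT.T
  TTTTTT
Step 2: 6 trees catch fire, 5 burn out
  TTTTFF
  TT.F..
  TTF...
  TTTF..
  TTTT.F
  TTTTTT
Step 3: 5 trees catch fire, 6 burn out
  TTTF..
  TT....
  TF....
  TTF...
  TTTF..
  TTTTTF

TTTF..
TT....
TF....
TTF...
TTTF..
TTTTTF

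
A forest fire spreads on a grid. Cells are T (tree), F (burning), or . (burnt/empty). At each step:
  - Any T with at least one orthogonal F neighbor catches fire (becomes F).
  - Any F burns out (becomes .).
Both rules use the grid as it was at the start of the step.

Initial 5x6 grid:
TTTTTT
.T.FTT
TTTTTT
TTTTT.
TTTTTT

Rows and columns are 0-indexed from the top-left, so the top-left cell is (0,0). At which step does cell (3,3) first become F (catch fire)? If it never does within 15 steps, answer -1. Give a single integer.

Step 1: cell (3,3)='T' (+3 fires, +1 burnt)
Step 2: cell (3,3)='F' (+6 fires, +3 burnt)
  -> target ignites at step 2
Step 3: cell (3,3)='.' (+7 fires, +6 burnt)
Step 4: cell (3,3)='.' (+6 fires, +7 burnt)
Step 5: cell (3,3)='.' (+3 fires, +6 burnt)
Step 6: cell (3,3)='.' (+1 fires, +3 burnt)
Step 7: cell (3,3)='.' (+0 fires, +1 burnt)
  fire out at step 7

2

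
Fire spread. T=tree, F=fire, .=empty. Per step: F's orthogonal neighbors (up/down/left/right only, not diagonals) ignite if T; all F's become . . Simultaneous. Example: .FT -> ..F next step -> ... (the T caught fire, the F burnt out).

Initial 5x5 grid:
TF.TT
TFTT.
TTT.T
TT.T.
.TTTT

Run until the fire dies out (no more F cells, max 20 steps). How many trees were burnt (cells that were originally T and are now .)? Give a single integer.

Answer: 16

Derivation:
Step 1: +4 fires, +2 burnt (F count now 4)
Step 2: +4 fires, +4 burnt (F count now 4)
Step 3: +3 fires, +4 burnt (F count now 3)
Step 4: +2 fires, +3 burnt (F count now 2)
Step 5: +1 fires, +2 burnt (F count now 1)
Step 6: +2 fires, +1 burnt (F count now 2)
Step 7: +0 fires, +2 burnt (F count now 0)
Fire out after step 7
Initially T: 17, now '.': 24
Total burnt (originally-T cells now '.'): 16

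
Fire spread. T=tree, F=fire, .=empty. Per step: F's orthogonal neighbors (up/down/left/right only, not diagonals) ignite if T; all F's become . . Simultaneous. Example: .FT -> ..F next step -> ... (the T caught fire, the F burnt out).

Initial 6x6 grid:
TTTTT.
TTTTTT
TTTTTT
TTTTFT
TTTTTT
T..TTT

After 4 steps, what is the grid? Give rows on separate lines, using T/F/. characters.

Step 1: 4 trees catch fire, 1 burn out
  TTTTT.
  TTTTTT
  TTTTFT
  TTTF.F
  TTTTFT
  T..TTT
Step 2: 7 trees catch fire, 4 burn out
  TTTTT.
  TTTTFT
  TTTF.F
  TTF...
  TTTF.F
  T..TFT
Step 3: 8 trees catch fire, 7 burn out
  TTTTF.
  TTTF.F
  TTF...
  TF....
  TTF...
  T..F.F
Step 4: 5 trees catch fire, 8 burn out
  TTTF..
  TTF...
  TF....
  F.....
  TF....
  T.....

TTTF..
TTF...
TF....
F.....
TF....
T.....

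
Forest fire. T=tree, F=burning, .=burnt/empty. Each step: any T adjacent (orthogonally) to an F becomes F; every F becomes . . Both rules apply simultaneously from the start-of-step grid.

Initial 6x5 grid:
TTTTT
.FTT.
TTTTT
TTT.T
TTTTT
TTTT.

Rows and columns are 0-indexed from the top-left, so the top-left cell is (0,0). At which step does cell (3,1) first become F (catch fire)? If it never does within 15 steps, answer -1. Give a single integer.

Step 1: cell (3,1)='T' (+3 fires, +1 burnt)
Step 2: cell (3,1)='F' (+6 fires, +3 burnt)
  -> target ignites at step 2
Step 3: cell (3,1)='.' (+5 fires, +6 burnt)
Step 4: cell (3,1)='.' (+5 fires, +5 burnt)
Step 5: cell (3,1)='.' (+4 fires, +5 burnt)
Step 6: cell (3,1)='.' (+2 fires, +4 burnt)
Step 7: cell (3,1)='.' (+0 fires, +2 burnt)
  fire out at step 7

2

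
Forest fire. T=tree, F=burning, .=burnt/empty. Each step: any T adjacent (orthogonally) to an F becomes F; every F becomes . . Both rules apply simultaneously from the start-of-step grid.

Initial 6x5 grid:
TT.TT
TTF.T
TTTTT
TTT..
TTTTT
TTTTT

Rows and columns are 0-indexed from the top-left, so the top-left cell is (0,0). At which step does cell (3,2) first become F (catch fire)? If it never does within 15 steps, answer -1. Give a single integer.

Step 1: cell (3,2)='T' (+2 fires, +1 burnt)
Step 2: cell (3,2)='F' (+5 fires, +2 burnt)
  -> target ignites at step 2
Step 3: cell (3,2)='.' (+5 fires, +5 burnt)
Step 4: cell (3,2)='.' (+5 fires, +5 burnt)
Step 5: cell (3,2)='.' (+5 fires, +5 burnt)
Step 6: cell (3,2)='.' (+3 fires, +5 burnt)
Step 7: cell (3,2)='.' (+0 fires, +3 burnt)
  fire out at step 7

2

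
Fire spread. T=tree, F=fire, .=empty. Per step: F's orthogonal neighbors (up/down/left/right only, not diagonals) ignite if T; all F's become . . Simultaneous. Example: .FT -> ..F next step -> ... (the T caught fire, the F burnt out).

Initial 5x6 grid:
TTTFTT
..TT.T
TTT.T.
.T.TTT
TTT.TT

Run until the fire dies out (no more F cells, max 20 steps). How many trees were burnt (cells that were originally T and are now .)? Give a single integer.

Step 1: +3 fires, +1 burnt (F count now 3)
Step 2: +3 fires, +3 burnt (F count now 3)
Step 3: +3 fires, +3 burnt (F count now 3)
Step 4: +1 fires, +3 burnt (F count now 1)
Step 5: +2 fires, +1 burnt (F count now 2)
Step 6: +1 fires, +2 burnt (F count now 1)
Step 7: +2 fires, +1 burnt (F count now 2)
Step 8: +0 fires, +2 burnt (F count now 0)
Fire out after step 8
Initially T: 21, now '.': 24
Total burnt (originally-T cells now '.'): 15

Answer: 15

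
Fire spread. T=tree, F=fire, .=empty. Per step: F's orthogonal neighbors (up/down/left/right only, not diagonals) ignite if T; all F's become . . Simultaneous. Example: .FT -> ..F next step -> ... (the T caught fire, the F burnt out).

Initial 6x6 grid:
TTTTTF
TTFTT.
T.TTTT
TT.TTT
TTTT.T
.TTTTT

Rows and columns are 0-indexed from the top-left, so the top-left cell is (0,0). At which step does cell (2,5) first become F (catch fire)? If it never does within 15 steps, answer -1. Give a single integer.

Step 1: cell (2,5)='T' (+5 fires, +2 burnt)
Step 2: cell (2,5)='T' (+5 fires, +5 burnt)
Step 3: cell (2,5)='T' (+4 fires, +5 burnt)
Step 4: cell (2,5)='F' (+4 fires, +4 burnt)
  -> target ignites at step 4
Step 5: cell (2,5)='.' (+5 fires, +4 burnt)
Step 6: cell (2,5)='.' (+4 fires, +5 burnt)
Step 7: cell (2,5)='.' (+2 fires, +4 burnt)
Step 8: cell (2,5)='.' (+0 fires, +2 burnt)
  fire out at step 8

4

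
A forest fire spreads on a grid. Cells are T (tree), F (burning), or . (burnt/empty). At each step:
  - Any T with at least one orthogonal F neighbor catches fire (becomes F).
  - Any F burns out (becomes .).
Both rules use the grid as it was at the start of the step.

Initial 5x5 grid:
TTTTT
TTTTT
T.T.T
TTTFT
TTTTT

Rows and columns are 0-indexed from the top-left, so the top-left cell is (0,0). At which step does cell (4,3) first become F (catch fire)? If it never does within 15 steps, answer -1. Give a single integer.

Step 1: cell (4,3)='F' (+3 fires, +1 burnt)
  -> target ignites at step 1
Step 2: cell (4,3)='.' (+5 fires, +3 burnt)
Step 3: cell (4,3)='.' (+4 fires, +5 burnt)
Step 4: cell (4,3)='.' (+6 fires, +4 burnt)
Step 5: cell (4,3)='.' (+3 fires, +6 burnt)
Step 6: cell (4,3)='.' (+1 fires, +3 burnt)
Step 7: cell (4,3)='.' (+0 fires, +1 burnt)
  fire out at step 7

1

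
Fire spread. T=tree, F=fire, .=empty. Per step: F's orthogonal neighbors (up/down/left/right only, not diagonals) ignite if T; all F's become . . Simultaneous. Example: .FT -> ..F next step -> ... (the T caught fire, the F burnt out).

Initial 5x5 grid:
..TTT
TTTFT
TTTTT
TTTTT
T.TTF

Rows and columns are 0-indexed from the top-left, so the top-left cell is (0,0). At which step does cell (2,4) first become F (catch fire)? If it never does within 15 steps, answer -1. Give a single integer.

Step 1: cell (2,4)='T' (+6 fires, +2 burnt)
Step 2: cell (2,4)='F' (+7 fires, +6 burnt)
  -> target ignites at step 2
Step 3: cell (2,4)='.' (+3 fires, +7 burnt)
Step 4: cell (2,4)='.' (+2 fires, +3 burnt)
Step 5: cell (2,4)='.' (+1 fires, +2 burnt)
Step 6: cell (2,4)='.' (+1 fires, +1 burnt)
Step 7: cell (2,4)='.' (+0 fires, +1 burnt)
  fire out at step 7

2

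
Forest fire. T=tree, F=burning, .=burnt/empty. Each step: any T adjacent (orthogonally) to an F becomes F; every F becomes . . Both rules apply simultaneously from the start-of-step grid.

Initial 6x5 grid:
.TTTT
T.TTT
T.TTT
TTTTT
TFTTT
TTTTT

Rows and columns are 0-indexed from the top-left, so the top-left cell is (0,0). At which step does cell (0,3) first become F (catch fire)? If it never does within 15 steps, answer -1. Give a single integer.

Step 1: cell (0,3)='T' (+4 fires, +1 burnt)
Step 2: cell (0,3)='T' (+5 fires, +4 burnt)
Step 3: cell (0,3)='T' (+5 fires, +5 burnt)
Step 4: cell (0,3)='T' (+5 fires, +5 burnt)
Step 5: cell (0,3)='T' (+3 fires, +5 burnt)
Step 6: cell (0,3)='F' (+3 fires, +3 burnt)
  -> target ignites at step 6
Step 7: cell (0,3)='.' (+1 fires, +3 burnt)
Step 8: cell (0,3)='.' (+0 fires, +1 burnt)
  fire out at step 8

6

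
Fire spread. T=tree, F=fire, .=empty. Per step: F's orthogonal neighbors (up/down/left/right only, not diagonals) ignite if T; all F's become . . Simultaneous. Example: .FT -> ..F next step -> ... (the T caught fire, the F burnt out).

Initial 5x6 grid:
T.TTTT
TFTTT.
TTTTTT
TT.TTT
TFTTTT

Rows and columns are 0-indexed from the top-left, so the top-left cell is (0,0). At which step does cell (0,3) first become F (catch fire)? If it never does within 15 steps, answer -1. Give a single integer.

Step 1: cell (0,3)='T' (+6 fires, +2 burnt)
Step 2: cell (0,3)='T' (+7 fires, +6 burnt)
Step 3: cell (0,3)='F' (+5 fires, +7 burnt)
  -> target ignites at step 3
Step 4: cell (0,3)='.' (+4 fires, +5 burnt)
Step 5: cell (0,3)='.' (+3 fires, +4 burnt)
Step 6: cell (0,3)='.' (+0 fires, +3 burnt)
  fire out at step 6

3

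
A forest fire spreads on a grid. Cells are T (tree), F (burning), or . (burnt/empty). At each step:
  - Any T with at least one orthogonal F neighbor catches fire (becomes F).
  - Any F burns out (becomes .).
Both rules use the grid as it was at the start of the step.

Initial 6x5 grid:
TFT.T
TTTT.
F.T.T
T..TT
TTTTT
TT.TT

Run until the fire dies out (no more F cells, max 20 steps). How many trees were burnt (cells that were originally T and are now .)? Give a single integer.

Step 1: +5 fires, +2 burnt (F count now 5)
Step 2: +2 fires, +5 burnt (F count now 2)
Step 3: +4 fires, +2 burnt (F count now 4)
Step 4: +2 fires, +4 burnt (F count now 2)
Step 5: +1 fires, +2 burnt (F count now 1)
Step 6: +3 fires, +1 burnt (F count now 3)
Step 7: +2 fires, +3 burnt (F count now 2)
Step 8: +1 fires, +2 burnt (F count now 1)
Step 9: +0 fires, +1 burnt (F count now 0)
Fire out after step 9
Initially T: 21, now '.': 29
Total burnt (originally-T cells now '.'): 20

Answer: 20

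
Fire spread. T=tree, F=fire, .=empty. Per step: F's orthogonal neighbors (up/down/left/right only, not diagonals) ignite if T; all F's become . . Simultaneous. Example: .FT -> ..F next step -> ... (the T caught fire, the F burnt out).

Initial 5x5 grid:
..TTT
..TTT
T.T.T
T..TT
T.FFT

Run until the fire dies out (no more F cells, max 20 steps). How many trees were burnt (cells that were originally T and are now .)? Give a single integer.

Step 1: +2 fires, +2 burnt (F count now 2)
Step 2: +1 fires, +2 burnt (F count now 1)
Step 3: +1 fires, +1 burnt (F count now 1)
Step 4: +1 fires, +1 burnt (F count now 1)
Step 5: +2 fires, +1 burnt (F count now 2)
Step 6: +2 fires, +2 burnt (F count now 2)
Step 7: +2 fires, +2 burnt (F count now 2)
Step 8: +0 fires, +2 burnt (F count now 0)
Fire out after step 8
Initially T: 14, now '.': 22
Total burnt (originally-T cells now '.'): 11

Answer: 11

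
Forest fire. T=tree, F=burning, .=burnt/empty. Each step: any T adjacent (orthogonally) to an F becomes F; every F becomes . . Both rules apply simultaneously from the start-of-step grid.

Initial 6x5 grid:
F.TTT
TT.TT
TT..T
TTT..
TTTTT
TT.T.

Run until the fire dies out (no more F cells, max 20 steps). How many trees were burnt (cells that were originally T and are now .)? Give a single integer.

Answer: 15

Derivation:
Step 1: +1 fires, +1 burnt (F count now 1)
Step 2: +2 fires, +1 burnt (F count now 2)
Step 3: +2 fires, +2 burnt (F count now 2)
Step 4: +2 fires, +2 burnt (F count now 2)
Step 5: +3 fires, +2 burnt (F count now 3)
Step 6: +2 fires, +3 burnt (F count now 2)
Step 7: +1 fires, +2 burnt (F count now 1)
Step 8: +2 fires, +1 burnt (F count now 2)
Step 9: +0 fires, +2 burnt (F count now 0)
Fire out after step 9
Initially T: 21, now '.': 24
Total burnt (originally-T cells now '.'): 15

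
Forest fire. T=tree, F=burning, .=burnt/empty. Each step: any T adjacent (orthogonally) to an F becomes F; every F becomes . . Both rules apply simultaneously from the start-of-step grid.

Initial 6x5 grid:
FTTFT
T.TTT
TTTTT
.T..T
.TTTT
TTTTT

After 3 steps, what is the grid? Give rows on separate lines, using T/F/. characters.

Step 1: 5 trees catch fire, 2 burn out
  .FF.F
  F.TFT
  TTTTT
  .T..T
  .TTTT
  TTTTT
Step 2: 4 trees catch fire, 5 burn out
  .....
  ..F.F
  FTTFT
  .T..T
  .TTTT
  TTTTT
Step 3: 3 trees catch fire, 4 burn out
  .....
  .....
  .FF.F
  .T..T
  .TTTT
  TTTTT

.....
.....
.FF.F
.T..T
.TTTT
TTTTT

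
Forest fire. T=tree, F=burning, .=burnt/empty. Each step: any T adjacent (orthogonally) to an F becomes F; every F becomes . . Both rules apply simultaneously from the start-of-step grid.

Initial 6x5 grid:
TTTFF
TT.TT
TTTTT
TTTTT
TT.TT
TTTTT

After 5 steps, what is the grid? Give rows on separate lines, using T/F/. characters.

Step 1: 3 trees catch fire, 2 burn out
  TTF..
  TT.FF
  TTTTT
  TTTTT
  TT.TT
  TTTTT
Step 2: 3 trees catch fire, 3 burn out
  TF...
  TT...
  TTTFF
  TTTTT
  TT.TT
  TTTTT
Step 3: 5 trees catch fire, 3 burn out
  F....
  TF...
  TTF..
  TTTFF
  TT.TT
  TTTTT
Step 4: 5 trees catch fire, 5 burn out
  .....
  F....
  TF...
  TTF..
  TT.FF
  TTTTT
Step 5: 4 trees catch fire, 5 burn out
  .....
  .....
  F....
  TF...
  TT...
  TTTFF

.....
.....
F....
TF...
TT...
TTTFF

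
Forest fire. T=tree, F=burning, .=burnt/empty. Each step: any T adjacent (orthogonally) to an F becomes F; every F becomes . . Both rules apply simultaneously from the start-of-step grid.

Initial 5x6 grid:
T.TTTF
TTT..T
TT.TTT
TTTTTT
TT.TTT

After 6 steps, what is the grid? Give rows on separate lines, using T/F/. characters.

Step 1: 2 trees catch fire, 1 burn out
  T.TTF.
  TTT..F
  TT.TTT
  TTTTTT
  TT.TTT
Step 2: 2 trees catch fire, 2 burn out
  T.TF..
  TTT...
  TT.TTF
  TTTTTT
  TT.TTT
Step 3: 3 trees catch fire, 2 burn out
  T.F...
  TTT...
  TT.TF.
  TTTTTF
  TT.TTT
Step 4: 4 trees catch fire, 3 burn out
  T.....
  TTF...
  TT.F..
  TTTTF.
  TT.TTF
Step 5: 3 trees catch fire, 4 burn out
  T.....
  TF....
  TT....
  TTTF..
  TT.TF.
Step 6: 4 trees catch fire, 3 burn out
  T.....
  F.....
  TF....
  TTF...
  TT.F..

T.....
F.....
TF....
TTF...
TT.F..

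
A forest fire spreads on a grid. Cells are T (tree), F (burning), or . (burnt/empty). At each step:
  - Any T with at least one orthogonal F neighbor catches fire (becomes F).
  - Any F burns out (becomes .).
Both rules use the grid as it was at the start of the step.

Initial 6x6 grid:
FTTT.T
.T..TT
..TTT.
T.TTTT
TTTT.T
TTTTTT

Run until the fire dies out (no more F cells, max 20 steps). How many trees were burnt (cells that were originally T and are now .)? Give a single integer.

Step 1: +1 fires, +1 burnt (F count now 1)
Step 2: +2 fires, +1 burnt (F count now 2)
Step 3: +1 fires, +2 burnt (F count now 1)
Step 4: +0 fires, +1 burnt (F count now 0)
Fire out after step 4
Initially T: 26, now '.': 14
Total burnt (originally-T cells now '.'): 4

Answer: 4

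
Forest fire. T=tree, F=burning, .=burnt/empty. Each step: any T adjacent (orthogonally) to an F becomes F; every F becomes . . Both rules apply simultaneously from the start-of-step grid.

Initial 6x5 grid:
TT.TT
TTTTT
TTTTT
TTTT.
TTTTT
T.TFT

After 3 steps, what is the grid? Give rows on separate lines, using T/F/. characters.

Step 1: 3 trees catch fire, 1 burn out
  TT.TT
  TTTTT
  TTTTT
  TTTT.
  TTTFT
  T.F.F
Step 2: 3 trees catch fire, 3 burn out
  TT.TT
  TTTTT
  TTTTT
  TTTF.
  TTF.F
  T....
Step 3: 3 trees catch fire, 3 burn out
  TT.TT
  TTTTT
  TTTFT
  TTF..
  TF...
  T....

TT.TT
TTTTT
TTTFT
TTF..
TF...
T....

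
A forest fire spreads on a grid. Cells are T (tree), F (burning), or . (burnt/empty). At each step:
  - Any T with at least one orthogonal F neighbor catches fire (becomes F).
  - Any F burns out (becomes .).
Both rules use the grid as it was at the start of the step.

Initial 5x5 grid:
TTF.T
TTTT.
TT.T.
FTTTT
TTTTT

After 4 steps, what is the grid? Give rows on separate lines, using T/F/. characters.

Step 1: 5 trees catch fire, 2 burn out
  TF..T
  TTFT.
  FT.T.
  .FTTT
  FTTTT
Step 2: 7 trees catch fire, 5 burn out
  F...T
  FF.F.
  .F.T.
  ..FTT
  .FTTT
Step 3: 3 trees catch fire, 7 burn out
  ....T
  .....
  ...F.
  ...FT
  ..FTT
Step 4: 2 trees catch fire, 3 burn out
  ....T
  .....
  .....
  ....F
  ...FT

....T
.....
.....
....F
...FT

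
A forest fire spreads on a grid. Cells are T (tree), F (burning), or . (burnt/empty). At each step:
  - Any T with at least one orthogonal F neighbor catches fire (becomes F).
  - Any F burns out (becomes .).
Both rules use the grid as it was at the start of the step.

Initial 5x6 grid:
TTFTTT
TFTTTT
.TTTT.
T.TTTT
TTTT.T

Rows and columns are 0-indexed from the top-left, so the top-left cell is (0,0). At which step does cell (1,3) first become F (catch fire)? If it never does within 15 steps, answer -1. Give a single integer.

Step 1: cell (1,3)='T' (+5 fires, +2 burnt)
Step 2: cell (1,3)='F' (+4 fires, +5 burnt)
  -> target ignites at step 2
Step 3: cell (1,3)='.' (+4 fires, +4 burnt)
Step 4: cell (1,3)='.' (+4 fires, +4 burnt)
Step 5: cell (1,3)='.' (+3 fires, +4 burnt)
Step 6: cell (1,3)='.' (+2 fires, +3 burnt)
Step 7: cell (1,3)='.' (+2 fires, +2 burnt)
Step 8: cell (1,3)='.' (+0 fires, +2 burnt)
  fire out at step 8

2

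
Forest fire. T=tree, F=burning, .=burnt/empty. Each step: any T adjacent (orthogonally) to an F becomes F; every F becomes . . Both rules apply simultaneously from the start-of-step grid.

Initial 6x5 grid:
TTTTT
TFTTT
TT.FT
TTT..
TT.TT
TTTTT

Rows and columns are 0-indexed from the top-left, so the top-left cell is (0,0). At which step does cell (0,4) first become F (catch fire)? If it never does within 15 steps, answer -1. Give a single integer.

Step 1: cell (0,4)='T' (+6 fires, +2 burnt)
Step 2: cell (0,4)='T' (+6 fires, +6 burnt)
Step 3: cell (0,4)='F' (+4 fires, +6 burnt)
  -> target ignites at step 3
Step 4: cell (0,4)='.' (+2 fires, +4 burnt)
Step 5: cell (0,4)='.' (+2 fires, +2 burnt)
Step 6: cell (0,4)='.' (+1 fires, +2 burnt)
Step 7: cell (0,4)='.' (+2 fires, +1 burnt)
Step 8: cell (0,4)='.' (+1 fires, +2 burnt)
Step 9: cell (0,4)='.' (+0 fires, +1 burnt)
  fire out at step 9

3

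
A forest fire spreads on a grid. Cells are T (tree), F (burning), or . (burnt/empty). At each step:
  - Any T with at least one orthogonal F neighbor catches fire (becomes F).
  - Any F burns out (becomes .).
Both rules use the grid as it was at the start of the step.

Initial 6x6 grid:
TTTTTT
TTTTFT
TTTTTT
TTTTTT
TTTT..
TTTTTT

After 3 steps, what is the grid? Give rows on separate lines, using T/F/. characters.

Step 1: 4 trees catch fire, 1 burn out
  TTTTFT
  TTTF.F
  TTTTFT
  TTTTTT
  TTTT..
  TTTTTT
Step 2: 6 trees catch fire, 4 burn out
  TTTF.F
  TTF...
  TTTF.F
  TTTTFT
  TTTT..
  TTTTTT
Step 3: 5 trees catch fire, 6 burn out
  TTF...
  TF....
  TTF...
  TTTF.F
  TTTT..
  TTTTTT

TTF...
TF....
TTF...
TTTF.F
TTTT..
TTTTTT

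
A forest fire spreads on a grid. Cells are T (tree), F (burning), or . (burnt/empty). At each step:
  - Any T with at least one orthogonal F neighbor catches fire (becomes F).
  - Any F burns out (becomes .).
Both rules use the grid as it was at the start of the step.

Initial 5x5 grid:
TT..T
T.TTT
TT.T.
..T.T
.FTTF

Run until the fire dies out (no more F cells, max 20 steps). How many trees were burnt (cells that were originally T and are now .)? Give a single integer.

Step 1: +3 fires, +2 burnt (F count now 3)
Step 2: +1 fires, +3 burnt (F count now 1)
Step 3: +0 fires, +1 burnt (F count now 0)
Fire out after step 3
Initially T: 14, now '.': 15
Total burnt (originally-T cells now '.'): 4

Answer: 4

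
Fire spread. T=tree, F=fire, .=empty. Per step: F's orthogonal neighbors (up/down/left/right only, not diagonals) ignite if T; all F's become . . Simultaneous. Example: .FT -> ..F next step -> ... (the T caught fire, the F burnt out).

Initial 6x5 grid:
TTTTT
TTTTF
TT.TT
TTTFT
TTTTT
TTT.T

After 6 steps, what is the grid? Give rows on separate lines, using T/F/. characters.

Step 1: 7 trees catch fire, 2 burn out
  TTTTF
  TTTF.
  TT.FF
  TTF.F
  TTTFT
  TTT.T
Step 2: 5 trees catch fire, 7 burn out
  TTTF.
  TTF..
  TT...
  TF...
  TTF.F
  TTT.T
Step 3: 7 trees catch fire, 5 burn out
  TTF..
  TF...
  TF...
  F....
  TF...
  TTF.F
Step 4: 5 trees catch fire, 7 burn out
  TF...
  F....
  F....
  .....
  F....
  TF...
Step 5: 2 trees catch fire, 5 burn out
  F....
  .....
  .....
  .....
  .....
  F....
Step 6: 0 trees catch fire, 2 burn out
  .....
  .....
  .....
  .....
  .....
  .....

.....
.....
.....
.....
.....
.....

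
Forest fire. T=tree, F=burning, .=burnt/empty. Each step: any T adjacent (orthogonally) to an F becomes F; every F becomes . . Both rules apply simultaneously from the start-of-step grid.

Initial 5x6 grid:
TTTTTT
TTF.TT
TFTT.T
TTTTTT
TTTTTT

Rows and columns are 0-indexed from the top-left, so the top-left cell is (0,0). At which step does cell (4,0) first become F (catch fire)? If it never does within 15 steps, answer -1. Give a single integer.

Step 1: cell (4,0)='T' (+5 fires, +2 burnt)
Step 2: cell (4,0)='T' (+7 fires, +5 burnt)
Step 3: cell (4,0)='F' (+5 fires, +7 burnt)
  -> target ignites at step 3
Step 4: cell (4,0)='.' (+4 fires, +5 burnt)
Step 5: cell (4,0)='.' (+3 fires, +4 burnt)
Step 6: cell (4,0)='.' (+2 fires, +3 burnt)
Step 7: cell (4,0)='.' (+0 fires, +2 burnt)
  fire out at step 7

3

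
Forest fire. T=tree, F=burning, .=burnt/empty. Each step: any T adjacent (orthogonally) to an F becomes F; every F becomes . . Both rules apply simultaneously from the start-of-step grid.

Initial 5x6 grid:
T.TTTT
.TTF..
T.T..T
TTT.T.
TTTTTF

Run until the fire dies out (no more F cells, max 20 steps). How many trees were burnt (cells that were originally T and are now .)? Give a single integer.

Step 1: +3 fires, +2 burnt (F count now 3)
Step 2: +6 fires, +3 burnt (F count now 6)
Step 3: +3 fires, +6 burnt (F count now 3)
Step 4: +2 fires, +3 burnt (F count now 2)
Step 5: +2 fires, +2 burnt (F count now 2)
Step 6: +1 fires, +2 burnt (F count now 1)
Step 7: +0 fires, +1 burnt (F count now 0)
Fire out after step 7
Initially T: 19, now '.': 28
Total burnt (originally-T cells now '.'): 17

Answer: 17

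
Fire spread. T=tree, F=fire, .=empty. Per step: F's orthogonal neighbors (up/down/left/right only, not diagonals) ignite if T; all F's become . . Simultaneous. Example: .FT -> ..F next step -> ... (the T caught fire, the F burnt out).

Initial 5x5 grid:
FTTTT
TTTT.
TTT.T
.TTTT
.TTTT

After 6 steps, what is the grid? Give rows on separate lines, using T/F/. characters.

Step 1: 2 trees catch fire, 1 burn out
  .FTTT
  FTTT.
  TTT.T
  .TTTT
  .TTTT
Step 2: 3 trees catch fire, 2 burn out
  ..FTT
  .FTT.
  FTT.T
  .TTTT
  .TTTT
Step 3: 3 trees catch fire, 3 burn out
  ...FT
  ..FT.
  .FT.T
  .TTTT
  .TTTT
Step 4: 4 trees catch fire, 3 burn out
  ....F
  ...F.
  ..F.T
  .FTTT
  .TTTT
Step 5: 2 trees catch fire, 4 burn out
  .....
  .....
  ....T
  ..FTT
  .FTTT
Step 6: 2 trees catch fire, 2 burn out
  .....
  .....
  ....T
  ...FT
  ..FTT

.....
.....
....T
...FT
..FTT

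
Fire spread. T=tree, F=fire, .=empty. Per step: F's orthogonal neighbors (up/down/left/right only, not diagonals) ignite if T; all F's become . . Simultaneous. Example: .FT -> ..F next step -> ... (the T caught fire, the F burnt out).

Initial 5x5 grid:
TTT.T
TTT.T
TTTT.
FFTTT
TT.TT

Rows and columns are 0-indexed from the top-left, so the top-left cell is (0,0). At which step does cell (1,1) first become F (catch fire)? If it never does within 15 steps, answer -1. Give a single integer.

Step 1: cell (1,1)='T' (+5 fires, +2 burnt)
Step 2: cell (1,1)='F' (+4 fires, +5 burnt)
  -> target ignites at step 2
Step 3: cell (1,1)='.' (+6 fires, +4 burnt)
Step 4: cell (1,1)='.' (+2 fires, +6 burnt)
Step 5: cell (1,1)='.' (+0 fires, +2 burnt)
  fire out at step 5

2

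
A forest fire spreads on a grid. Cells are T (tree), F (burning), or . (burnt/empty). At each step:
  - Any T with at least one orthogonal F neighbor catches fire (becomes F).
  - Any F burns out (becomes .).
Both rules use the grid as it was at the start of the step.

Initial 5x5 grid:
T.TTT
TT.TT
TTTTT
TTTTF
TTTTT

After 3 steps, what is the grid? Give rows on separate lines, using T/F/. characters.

Step 1: 3 trees catch fire, 1 burn out
  T.TTT
  TT.TT
  TTTTF
  TTTF.
  TTTTF
Step 2: 4 trees catch fire, 3 burn out
  T.TTT
  TT.TF
  TTTF.
  TTF..
  TTTF.
Step 3: 5 trees catch fire, 4 burn out
  T.TTF
  TT.F.
  TTF..
  TF...
  TTF..

T.TTF
TT.F.
TTF..
TF...
TTF..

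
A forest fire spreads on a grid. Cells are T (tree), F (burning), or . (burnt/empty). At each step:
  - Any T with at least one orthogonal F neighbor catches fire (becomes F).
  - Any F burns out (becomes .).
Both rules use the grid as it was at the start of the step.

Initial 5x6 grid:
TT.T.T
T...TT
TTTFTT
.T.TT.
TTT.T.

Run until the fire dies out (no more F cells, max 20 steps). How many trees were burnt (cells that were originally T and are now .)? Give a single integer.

Step 1: +3 fires, +1 burnt (F count now 3)
Step 2: +4 fires, +3 burnt (F count now 4)
Step 3: +4 fires, +4 burnt (F count now 4)
Step 4: +3 fires, +4 burnt (F count now 3)
Step 5: +3 fires, +3 burnt (F count now 3)
Step 6: +1 fires, +3 burnt (F count now 1)
Step 7: +0 fires, +1 burnt (F count now 0)
Fire out after step 7
Initially T: 19, now '.': 29
Total burnt (originally-T cells now '.'): 18

Answer: 18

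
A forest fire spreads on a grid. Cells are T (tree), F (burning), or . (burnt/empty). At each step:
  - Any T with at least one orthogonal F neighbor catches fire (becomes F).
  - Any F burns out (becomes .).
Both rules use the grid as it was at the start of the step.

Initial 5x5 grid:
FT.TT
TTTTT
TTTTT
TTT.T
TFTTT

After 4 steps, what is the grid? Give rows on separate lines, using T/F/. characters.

Step 1: 5 trees catch fire, 2 burn out
  .F.TT
  FTTTT
  TTTTT
  TFT.T
  F.FTT
Step 2: 6 trees catch fire, 5 burn out
  ...TT
  .FTTT
  FFTTT
  F.F.T
  ...FT
Step 3: 3 trees catch fire, 6 burn out
  ...TT
  ..FTT
  ..FTT
  ....T
  ....F
Step 4: 3 trees catch fire, 3 burn out
  ...TT
  ...FT
  ...FT
  ....F
  .....

...TT
...FT
...FT
....F
.....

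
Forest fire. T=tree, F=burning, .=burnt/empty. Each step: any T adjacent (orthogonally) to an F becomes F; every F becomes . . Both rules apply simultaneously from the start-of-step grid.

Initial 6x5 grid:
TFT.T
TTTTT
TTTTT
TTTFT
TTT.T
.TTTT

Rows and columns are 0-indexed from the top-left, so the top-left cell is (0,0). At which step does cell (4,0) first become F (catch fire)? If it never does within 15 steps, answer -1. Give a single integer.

Step 1: cell (4,0)='T' (+6 fires, +2 burnt)
Step 2: cell (4,0)='T' (+9 fires, +6 burnt)
Step 3: cell (4,0)='T' (+6 fires, +9 burnt)
Step 4: cell (4,0)='F' (+4 fires, +6 burnt)
  -> target ignites at step 4
Step 5: cell (4,0)='.' (+0 fires, +4 burnt)
  fire out at step 5

4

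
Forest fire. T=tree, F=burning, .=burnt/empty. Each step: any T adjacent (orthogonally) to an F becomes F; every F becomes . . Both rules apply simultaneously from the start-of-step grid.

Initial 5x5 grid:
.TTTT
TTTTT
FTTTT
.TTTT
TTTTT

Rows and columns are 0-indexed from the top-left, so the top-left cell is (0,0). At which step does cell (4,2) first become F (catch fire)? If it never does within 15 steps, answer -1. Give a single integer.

Step 1: cell (4,2)='T' (+2 fires, +1 burnt)
Step 2: cell (4,2)='T' (+3 fires, +2 burnt)
Step 3: cell (4,2)='T' (+5 fires, +3 burnt)
Step 4: cell (4,2)='F' (+6 fires, +5 burnt)
  -> target ignites at step 4
Step 5: cell (4,2)='.' (+4 fires, +6 burnt)
Step 6: cell (4,2)='.' (+2 fires, +4 burnt)
Step 7: cell (4,2)='.' (+0 fires, +2 burnt)
  fire out at step 7

4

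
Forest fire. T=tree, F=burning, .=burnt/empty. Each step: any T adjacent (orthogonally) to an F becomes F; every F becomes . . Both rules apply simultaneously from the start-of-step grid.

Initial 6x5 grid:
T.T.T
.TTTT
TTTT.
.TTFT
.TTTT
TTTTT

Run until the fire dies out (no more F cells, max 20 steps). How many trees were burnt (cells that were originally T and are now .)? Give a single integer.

Answer: 22

Derivation:
Step 1: +4 fires, +1 burnt (F count now 4)
Step 2: +6 fires, +4 burnt (F count now 6)
Step 3: +6 fires, +6 burnt (F count now 6)
Step 4: +5 fires, +6 burnt (F count now 5)
Step 5: +1 fires, +5 burnt (F count now 1)
Step 6: +0 fires, +1 burnt (F count now 0)
Fire out after step 6
Initially T: 23, now '.': 29
Total burnt (originally-T cells now '.'): 22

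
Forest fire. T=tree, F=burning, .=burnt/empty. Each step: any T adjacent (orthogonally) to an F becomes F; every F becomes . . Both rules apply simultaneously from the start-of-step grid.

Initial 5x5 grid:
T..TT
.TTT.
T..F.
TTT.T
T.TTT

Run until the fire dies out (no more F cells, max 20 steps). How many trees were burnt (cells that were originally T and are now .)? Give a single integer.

Answer: 5

Derivation:
Step 1: +1 fires, +1 burnt (F count now 1)
Step 2: +2 fires, +1 burnt (F count now 2)
Step 3: +2 fires, +2 burnt (F count now 2)
Step 4: +0 fires, +2 burnt (F count now 0)
Fire out after step 4
Initially T: 15, now '.': 15
Total burnt (originally-T cells now '.'): 5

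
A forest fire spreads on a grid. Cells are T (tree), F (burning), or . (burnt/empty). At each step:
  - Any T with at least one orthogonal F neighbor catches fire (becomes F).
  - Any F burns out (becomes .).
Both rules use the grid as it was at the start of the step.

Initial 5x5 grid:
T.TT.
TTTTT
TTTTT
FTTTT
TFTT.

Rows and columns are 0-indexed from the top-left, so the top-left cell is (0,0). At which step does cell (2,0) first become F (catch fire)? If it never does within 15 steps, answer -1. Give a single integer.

Step 1: cell (2,0)='F' (+4 fires, +2 burnt)
  -> target ignites at step 1
Step 2: cell (2,0)='.' (+4 fires, +4 burnt)
Step 3: cell (2,0)='.' (+4 fires, +4 burnt)
Step 4: cell (2,0)='.' (+3 fires, +4 burnt)
Step 5: cell (2,0)='.' (+3 fires, +3 burnt)
Step 6: cell (2,0)='.' (+2 fires, +3 burnt)
Step 7: cell (2,0)='.' (+0 fires, +2 burnt)
  fire out at step 7

1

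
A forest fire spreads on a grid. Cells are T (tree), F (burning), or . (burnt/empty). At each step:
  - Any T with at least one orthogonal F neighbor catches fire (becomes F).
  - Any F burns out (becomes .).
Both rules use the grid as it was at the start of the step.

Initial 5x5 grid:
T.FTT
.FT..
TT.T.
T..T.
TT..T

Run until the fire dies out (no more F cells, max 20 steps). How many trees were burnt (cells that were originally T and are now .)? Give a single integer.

Step 1: +3 fires, +2 burnt (F count now 3)
Step 2: +2 fires, +3 burnt (F count now 2)
Step 3: +1 fires, +2 burnt (F count now 1)
Step 4: +1 fires, +1 burnt (F count now 1)
Step 5: +1 fires, +1 burnt (F count now 1)
Step 6: +0 fires, +1 burnt (F count now 0)
Fire out after step 6
Initially T: 12, now '.': 21
Total burnt (originally-T cells now '.'): 8

Answer: 8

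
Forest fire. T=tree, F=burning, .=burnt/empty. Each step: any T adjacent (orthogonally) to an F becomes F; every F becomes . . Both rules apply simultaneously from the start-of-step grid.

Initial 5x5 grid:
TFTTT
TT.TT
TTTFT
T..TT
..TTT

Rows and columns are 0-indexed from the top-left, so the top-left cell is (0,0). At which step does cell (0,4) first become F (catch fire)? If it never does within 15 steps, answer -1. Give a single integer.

Step 1: cell (0,4)='T' (+7 fires, +2 burnt)
Step 2: cell (0,4)='T' (+6 fires, +7 burnt)
Step 3: cell (0,4)='F' (+4 fires, +6 burnt)
  -> target ignites at step 3
Step 4: cell (0,4)='.' (+1 fires, +4 burnt)
Step 5: cell (0,4)='.' (+0 fires, +1 burnt)
  fire out at step 5

3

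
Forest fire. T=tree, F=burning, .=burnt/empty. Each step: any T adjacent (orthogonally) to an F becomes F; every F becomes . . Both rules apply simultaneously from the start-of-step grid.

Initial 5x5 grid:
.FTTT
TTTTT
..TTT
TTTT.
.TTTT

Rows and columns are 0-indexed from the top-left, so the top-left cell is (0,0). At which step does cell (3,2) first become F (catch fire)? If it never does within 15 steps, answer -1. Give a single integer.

Step 1: cell (3,2)='T' (+2 fires, +1 burnt)
Step 2: cell (3,2)='T' (+3 fires, +2 burnt)
Step 3: cell (3,2)='T' (+3 fires, +3 burnt)
Step 4: cell (3,2)='F' (+3 fires, +3 burnt)
  -> target ignites at step 4
Step 5: cell (3,2)='.' (+4 fires, +3 burnt)
Step 6: cell (3,2)='.' (+3 fires, +4 burnt)
Step 7: cell (3,2)='.' (+1 fires, +3 burnt)
Step 8: cell (3,2)='.' (+0 fires, +1 burnt)
  fire out at step 8

4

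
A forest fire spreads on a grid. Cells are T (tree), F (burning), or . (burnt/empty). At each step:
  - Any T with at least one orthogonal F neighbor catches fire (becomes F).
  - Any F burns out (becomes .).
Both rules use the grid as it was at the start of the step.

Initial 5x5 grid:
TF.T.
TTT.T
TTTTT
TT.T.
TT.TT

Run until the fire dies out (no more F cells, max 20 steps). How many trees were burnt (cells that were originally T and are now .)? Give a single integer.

Answer: 17

Derivation:
Step 1: +2 fires, +1 burnt (F count now 2)
Step 2: +3 fires, +2 burnt (F count now 3)
Step 3: +3 fires, +3 burnt (F count now 3)
Step 4: +3 fires, +3 burnt (F count now 3)
Step 5: +3 fires, +3 burnt (F count now 3)
Step 6: +2 fires, +3 burnt (F count now 2)
Step 7: +1 fires, +2 burnt (F count now 1)
Step 8: +0 fires, +1 burnt (F count now 0)
Fire out after step 8
Initially T: 18, now '.': 24
Total burnt (originally-T cells now '.'): 17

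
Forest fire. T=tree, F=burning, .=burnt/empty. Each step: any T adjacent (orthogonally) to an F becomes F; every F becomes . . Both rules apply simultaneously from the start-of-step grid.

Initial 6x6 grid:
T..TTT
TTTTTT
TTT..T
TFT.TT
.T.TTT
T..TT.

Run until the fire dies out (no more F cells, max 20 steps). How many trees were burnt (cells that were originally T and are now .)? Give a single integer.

Answer: 24

Derivation:
Step 1: +4 fires, +1 burnt (F count now 4)
Step 2: +3 fires, +4 burnt (F count now 3)
Step 3: +2 fires, +3 burnt (F count now 2)
Step 4: +2 fires, +2 burnt (F count now 2)
Step 5: +2 fires, +2 burnt (F count now 2)
Step 6: +2 fires, +2 burnt (F count now 2)
Step 7: +2 fires, +2 burnt (F count now 2)
Step 8: +1 fires, +2 burnt (F count now 1)
Step 9: +2 fires, +1 burnt (F count now 2)
Step 10: +1 fires, +2 burnt (F count now 1)
Step 11: +2 fires, +1 burnt (F count now 2)
Step 12: +1 fires, +2 burnt (F count now 1)
Step 13: +0 fires, +1 burnt (F count now 0)
Fire out after step 13
Initially T: 25, now '.': 35
Total burnt (originally-T cells now '.'): 24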